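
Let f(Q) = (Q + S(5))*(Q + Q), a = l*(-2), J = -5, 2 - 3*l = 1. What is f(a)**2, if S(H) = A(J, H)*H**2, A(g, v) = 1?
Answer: 85264/81 ≈ 1052.6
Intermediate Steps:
l = 1/3 (l = 2/3 - 1/3*1 = 2/3 - 1/3 = 1/3 ≈ 0.33333)
a = -2/3 (a = (1/3)*(-2) = -2/3 ≈ -0.66667)
S(H) = H**2 (S(H) = 1*H**2 = H**2)
f(Q) = 2*Q*(25 + Q) (f(Q) = (Q + 5**2)*(Q + Q) = (Q + 25)*(2*Q) = (25 + Q)*(2*Q) = 2*Q*(25 + Q))
f(a)**2 = (2*(-2/3)*(25 - 2/3))**2 = (2*(-2/3)*(73/3))**2 = (-292/9)**2 = 85264/81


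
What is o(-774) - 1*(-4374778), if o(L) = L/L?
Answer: 4374779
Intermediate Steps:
o(L) = 1
o(-774) - 1*(-4374778) = 1 - 1*(-4374778) = 1 + 4374778 = 4374779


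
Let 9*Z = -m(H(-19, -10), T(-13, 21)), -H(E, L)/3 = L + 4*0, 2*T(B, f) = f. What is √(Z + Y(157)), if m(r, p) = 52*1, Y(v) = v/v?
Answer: I*√43/3 ≈ 2.1858*I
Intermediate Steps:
Y(v) = 1
T(B, f) = f/2
H(E, L) = -3*L (H(E, L) = -3*(L + 4*0) = -3*(L + 0) = -3*L)
m(r, p) = 52
Z = -52/9 (Z = (-1*52)/9 = (⅑)*(-52) = -52/9 ≈ -5.7778)
√(Z + Y(157)) = √(-52/9 + 1) = √(-43/9) = I*√43/3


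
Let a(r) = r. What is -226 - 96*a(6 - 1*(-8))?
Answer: -1570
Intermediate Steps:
-226 - 96*a(6 - 1*(-8)) = -226 - 96*(6 - 1*(-8)) = -226 - 96*(6 + 8) = -226 - 96*14 = -226 - 1344 = -1570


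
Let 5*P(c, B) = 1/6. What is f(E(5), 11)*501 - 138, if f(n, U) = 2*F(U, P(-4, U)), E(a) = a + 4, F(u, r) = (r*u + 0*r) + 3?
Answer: 16177/5 ≈ 3235.4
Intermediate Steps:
P(c, B) = 1/30 (P(c, B) = (1/6)/5 = (1*(1/6))/5 = (1/5)*(1/6) = 1/30)
F(u, r) = 3 + r*u (F(u, r) = (r*u + 0) + 3 = r*u + 3 = 3 + r*u)
E(a) = 4 + a
f(n, U) = 6 + U/15 (f(n, U) = 2*(3 + U/30) = 6 + U/15)
f(E(5), 11)*501 - 138 = (6 + (1/15)*11)*501 - 138 = (6 + 11/15)*501 - 138 = (101/15)*501 - 138 = 16867/5 - 138 = 16177/5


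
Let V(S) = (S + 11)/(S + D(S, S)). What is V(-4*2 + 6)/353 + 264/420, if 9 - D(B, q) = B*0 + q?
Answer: 7801/12355 ≈ 0.63140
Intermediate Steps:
D(B, q) = 9 - q (D(B, q) = 9 - (B*0 + q) = 9 - (0 + q) = 9 - q)
V(S) = 11/9 + S/9 (V(S) = (S + 11)/(S + (9 - S)) = (11 + S)/9 = (11 + S)*(⅑) = 11/9 + S/9)
V(-4*2 + 6)/353 + 264/420 = (11/9 + (-4*2 + 6)/9)/353 + 264/420 = (11/9 + (-8 + 6)/9)*(1/353) + 264*(1/420) = (11/9 + (⅑)*(-2))*(1/353) + 22/35 = (11/9 - 2/9)*(1/353) + 22/35 = 1*(1/353) + 22/35 = 1/353 + 22/35 = 7801/12355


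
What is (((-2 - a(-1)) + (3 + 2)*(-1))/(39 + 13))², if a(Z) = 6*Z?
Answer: 1/2704 ≈ 0.00036982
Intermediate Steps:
(((-2 - a(-1)) + (3 + 2)*(-1))/(39 + 13))² = (((-2 - 6*(-1)) + (3 + 2)*(-1))/(39 + 13))² = (((-2 - 1*(-6)) + 5*(-1))/52)² = (((-2 + 6) - 5)*(1/52))² = ((4 - 5)*(1/52))² = (-1*1/52)² = (-1/52)² = 1/2704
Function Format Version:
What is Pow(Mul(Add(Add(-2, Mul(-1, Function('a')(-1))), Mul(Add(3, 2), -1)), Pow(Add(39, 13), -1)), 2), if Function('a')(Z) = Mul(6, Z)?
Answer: Rational(1, 2704) ≈ 0.00036982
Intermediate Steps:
Pow(Mul(Add(Add(-2, Mul(-1, Function('a')(-1))), Mul(Add(3, 2), -1)), Pow(Add(39, 13), -1)), 2) = Pow(Mul(Add(Add(-2, Mul(-1, Mul(6, -1))), Mul(Add(3, 2), -1)), Pow(Add(39, 13), -1)), 2) = Pow(Mul(Add(Add(-2, Mul(-1, -6)), Mul(5, -1)), Pow(52, -1)), 2) = Pow(Mul(Add(Add(-2, 6), -5), Rational(1, 52)), 2) = Pow(Mul(Add(4, -5), Rational(1, 52)), 2) = Pow(Mul(-1, Rational(1, 52)), 2) = Pow(Rational(-1, 52), 2) = Rational(1, 2704)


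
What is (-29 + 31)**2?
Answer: 4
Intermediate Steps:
(-29 + 31)**2 = 2**2 = 4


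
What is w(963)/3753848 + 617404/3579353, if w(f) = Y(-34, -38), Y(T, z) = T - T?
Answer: 617404/3579353 ≈ 0.17249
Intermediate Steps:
Y(T, z) = 0
w(f) = 0
w(963)/3753848 + 617404/3579353 = 0/3753848 + 617404/3579353 = 0*(1/3753848) + 617404*(1/3579353) = 0 + 617404/3579353 = 617404/3579353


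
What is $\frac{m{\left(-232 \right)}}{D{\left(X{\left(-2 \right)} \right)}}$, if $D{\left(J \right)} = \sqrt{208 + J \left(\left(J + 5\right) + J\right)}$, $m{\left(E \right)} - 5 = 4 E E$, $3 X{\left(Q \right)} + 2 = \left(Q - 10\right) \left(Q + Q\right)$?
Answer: $\frac{15021 \sqrt{6794}}{158} \approx 7836.2$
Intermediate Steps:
$X{\left(Q \right)} = - \frac{2}{3} + \frac{2 Q \left(-10 + Q\right)}{3}$ ($X{\left(Q \right)} = - \frac{2}{3} + \frac{\left(Q - 10\right) \left(Q + Q\right)}{3} = - \frac{2}{3} + \frac{\left(-10 + Q\right) 2 Q}{3} = - \frac{2}{3} + \frac{2 Q \left(-10 + Q\right)}{3}$)
$m{\left(E \right)} = 5 + 4 E^{2}$ ($m{\left(E \right)} = 5 + 4 E E = 5 + 4 E^{2}$)
$D{\left(J \right)} = \sqrt{208 + J \left(5 + 2 J\right)}$ ($D{\left(J \right)} = \sqrt{208 + J \left(\left(5 + J\right) + J\right)} = \sqrt{208 + J \left(5 + 2 J\right)}$)
$\frac{m{\left(-232 \right)}}{D{\left(X{\left(-2 \right)} \right)}} = \frac{5 + 4 \left(-232\right)^{2}}{\sqrt{208 + 2 \left(- \frac{2}{3} - - \frac{40}{3} + \frac{2 \left(-2\right)^{2}}{3}\right)^{2} + 5 \left(- \frac{2}{3} - - \frac{40}{3} + \frac{2 \left(-2\right)^{2}}{3}\right)}} = \frac{5 + 4 \cdot 53824}{\sqrt{208 + 2 \left(- \frac{2}{3} + \frac{40}{3} + \frac{2}{3} \cdot 4\right)^{2} + 5 \left(- \frac{2}{3} + \frac{40}{3} + \frac{2}{3} \cdot 4\right)}} = \frac{5 + 215296}{\sqrt{208 + 2 \left(- \frac{2}{3} + \frac{40}{3} + \frac{8}{3}\right)^{2} + 5 \left(- \frac{2}{3} + \frac{40}{3} + \frac{8}{3}\right)}} = \frac{215301}{\sqrt{208 + 2 \left(\frac{46}{3}\right)^{2} + 5 \cdot \frac{46}{3}}} = \frac{215301}{\sqrt{208 + 2 \cdot \frac{2116}{9} + \frac{230}{3}}} = \frac{215301}{\sqrt{208 + \frac{4232}{9} + \frac{230}{3}}} = \frac{215301}{\sqrt{\frac{6794}{9}}} = \frac{215301}{\frac{1}{3} \sqrt{6794}} = 215301 \frac{3 \sqrt{6794}}{6794} = \frac{15021 \sqrt{6794}}{158}$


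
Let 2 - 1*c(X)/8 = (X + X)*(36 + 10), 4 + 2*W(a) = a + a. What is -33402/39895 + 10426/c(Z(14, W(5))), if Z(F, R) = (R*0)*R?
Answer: 207705419/319160 ≈ 650.79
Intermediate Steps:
W(a) = -2 + a (W(a) = -2 + (a + a)/2 = -2 + (2*a)/2 = -2 + a)
Z(F, R) = 0 (Z(F, R) = 0*R = 0)
c(X) = 16 - 736*X (c(X) = 16 - 8*(X + X)*(36 + 10) = 16 - 8*2*X*46 = 16 - 736*X)
-33402/39895 + 10426/c(Z(14, W(5))) = -33402/39895 + 10426/(16 - 736*0) = -33402*1/39895 + 10426/(16 + 0) = -33402/39895 + 10426/16 = -33402/39895 + 10426*(1/16) = -33402/39895 + 5213/8 = 207705419/319160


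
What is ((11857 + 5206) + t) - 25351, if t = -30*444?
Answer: -21608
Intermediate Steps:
t = -13320
((11857 + 5206) + t) - 25351 = ((11857 + 5206) - 13320) - 25351 = (17063 - 13320) - 25351 = 3743 - 25351 = -21608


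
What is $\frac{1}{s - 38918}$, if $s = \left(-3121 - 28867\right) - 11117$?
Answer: $- \frac{1}{82023} \approx -1.2192 \cdot 10^{-5}$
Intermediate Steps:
$s = -43105$ ($s = -31988 - 11117 = -43105$)
$\frac{1}{s - 38918} = \frac{1}{-43105 - 38918} = \frac{1}{-82023} = - \frac{1}{82023}$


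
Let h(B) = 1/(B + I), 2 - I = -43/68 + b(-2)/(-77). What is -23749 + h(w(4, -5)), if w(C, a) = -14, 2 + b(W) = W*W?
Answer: -1410339601/59385 ≈ -23749.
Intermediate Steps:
b(W) = -2 + W² (b(W) = -2 + W*W = -2 + W²)
I = 13919/5236 (I = 2 - (-43/68 + (-2 + (-2)²)/(-77)) = 2 - (-43*1/68 + (-2 + 4)*(-1/77)) = 2 - (-43/68 + 2*(-1/77)) = 2 - (-43/68 - 2/77) = 2 - 1*(-3447/5236) = 2 + 3447/5236 = 13919/5236 ≈ 2.6583)
h(B) = 1/(13919/5236 + B) (h(B) = 1/(B + 13919/5236) = 1/(13919/5236 + B))
-23749 + h(w(4, -5)) = -23749 + 5236/(13919 + 5236*(-14)) = -23749 + 5236/(13919 - 73304) = -23749 + 5236/(-59385) = -23749 + 5236*(-1/59385) = -23749 - 5236/59385 = -1410339601/59385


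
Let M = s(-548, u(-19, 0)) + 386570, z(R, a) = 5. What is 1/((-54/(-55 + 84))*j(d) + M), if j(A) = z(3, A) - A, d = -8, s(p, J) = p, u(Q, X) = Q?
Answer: 29/11193936 ≈ 2.5907e-6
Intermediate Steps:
j(A) = 5 - A
M = 386022 (M = -548 + 386570 = 386022)
1/((-54/(-55 + 84))*j(d) + M) = 1/((-54/(-55 + 84))*(5 - 1*(-8)) + 386022) = 1/((-54/29)*(5 + 8) + 386022) = 1/(-54*1/29*13 + 386022) = 1/(-54/29*13 + 386022) = 1/(-702/29 + 386022) = 1/(11193936/29) = 29/11193936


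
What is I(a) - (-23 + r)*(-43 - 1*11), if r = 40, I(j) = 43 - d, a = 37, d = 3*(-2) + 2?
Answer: 965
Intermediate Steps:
d = -4 (d = -6 + 2 = -4)
I(j) = 47 (I(j) = 43 - 1*(-4) = 43 + 4 = 47)
I(a) - (-23 + r)*(-43 - 1*11) = 47 - (-23 + 40)*(-43 - 1*11) = 47 - 17*(-43 - 11) = 47 - 17*(-54) = 47 - 1*(-918) = 47 + 918 = 965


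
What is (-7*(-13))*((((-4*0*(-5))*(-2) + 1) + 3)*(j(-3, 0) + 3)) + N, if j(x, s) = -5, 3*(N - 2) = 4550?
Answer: 2372/3 ≈ 790.67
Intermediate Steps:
N = 4556/3 (N = 2 + (⅓)*4550 = 2 + 4550/3 = 4556/3 ≈ 1518.7)
(-7*(-13))*((((-4*0*(-5))*(-2) + 1) + 3)*(j(-3, 0) + 3)) + N = (-7*(-13))*((((-4*0*(-5))*(-2) + 1) + 3)*(-5 + 3)) + 4556/3 = 91*((((0*(-5))*(-2) + 1) + 3)*(-2)) + 4556/3 = 91*(((0*(-2) + 1) + 3)*(-2)) + 4556/3 = 91*(((0 + 1) + 3)*(-2)) + 4556/3 = 91*((1 + 3)*(-2)) + 4556/3 = 91*(4*(-2)) + 4556/3 = 91*(-8) + 4556/3 = -728 + 4556/3 = 2372/3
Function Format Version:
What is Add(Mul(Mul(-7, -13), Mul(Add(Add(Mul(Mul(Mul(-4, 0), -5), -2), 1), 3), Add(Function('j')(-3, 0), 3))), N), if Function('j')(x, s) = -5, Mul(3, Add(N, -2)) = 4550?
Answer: Rational(2372, 3) ≈ 790.67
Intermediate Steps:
N = Rational(4556, 3) (N = Add(2, Mul(Rational(1, 3), 4550)) = Add(2, Rational(4550, 3)) = Rational(4556, 3) ≈ 1518.7)
Add(Mul(Mul(-7, -13), Mul(Add(Add(Mul(Mul(Mul(-4, 0), -5), -2), 1), 3), Add(Function('j')(-3, 0), 3))), N) = Add(Mul(Mul(-7, -13), Mul(Add(Add(Mul(Mul(Mul(-4, 0), -5), -2), 1), 3), Add(-5, 3))), Rational(4556, 3)) = Add(Mul(91, Mul(Add(Add(Mul(Mul(0, -5), -2), 1), 3), -2)), Rational(4556, 3)) = Add(Mul(91, Mul(Add(Add(Mul(0, -2), 1), 3), -2)), Rational(4556, 3)) = Add(Mul(91, Mul(Add(Add(0, 1), 3), -2)), Rational(4556, 3)) = Add(Mul(91, Mul(Add(1, 3), -2)), Rational(4556, 3)) = Add(Mul(91, Mul(4, -2)), Rational(4556, 3)) = Add(Mul(91, -8), Rational(4556, 3)) = Add(-728, Rational(4556, 3)) = Rational(2372, 3)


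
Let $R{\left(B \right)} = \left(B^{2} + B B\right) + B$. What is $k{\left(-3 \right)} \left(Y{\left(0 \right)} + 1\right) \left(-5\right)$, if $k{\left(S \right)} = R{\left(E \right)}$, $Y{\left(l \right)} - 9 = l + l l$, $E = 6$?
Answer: $-3900$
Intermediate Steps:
$Y{\left(l \right)} = 9 + l + l^{2}$ ($Y{\left(l \right)} = 9 + \left(l + l l\right) = 9 + \left(l + l^{2}\right) = 9 + l + l^{2}$)
$R{\left(B \right)} = B + 2 B^{2}$ ($R{\left(B \right)} = \left(B^{2} + B^{2}\right) + B = 2 B^{2} + B = B + 2 B^{2}$)
$k{\left(S \right)} = 78$ ($k{\left(S \right)} = 6 \left(1 + 2 \cdot 6\right) = 6 \left(1 + 12\right) = 6 \cdot 13 = 78$)
$k{\left(-3 \right)} \left(Y{\left(0 \right)} + 1\right) \left(-5\right) = 78 \left(\left(9 + 0 + 0^{2}\right) + 1\right) \left(-5\right) = 78 \left(\left(9 + 0 + 0\right) + 1\right) \left(-5\right) = 78 \left(9 + 1\right) \left(-5\right) = 78 \cdot 10 \left(-5\right) = 780 \left(-5\right) = -3900$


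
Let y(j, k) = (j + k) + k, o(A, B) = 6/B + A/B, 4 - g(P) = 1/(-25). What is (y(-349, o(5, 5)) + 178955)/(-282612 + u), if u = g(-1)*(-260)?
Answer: -223263/354578 ≈ -0.62966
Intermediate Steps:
g(P) = 101/25 (g(P) = 4 - 1/(-25) = 4 - 1*(-1/25) = 4 + 1/25 = 101/25)
y(j, k) = j + 2*k
u = -5252/5 (u = (101/25)*(-260) = -5252/5 ≈ -1050.4)
(y(-349, o(5, 5)) + 178955)/(-282612 + u) = ((-349 + 2*((6 + 5)/5)) + 178955)/(-282612 - 5252/5) = ((-349 + 2*((1/5)*11)) + 178955)/(-1418312/5) = ((-349 + 2*(11/5)) + 178955)*(-5/1418312) = ((-349 + 22/5) + 178955)*(-5/1418312) = (-1723/5 + 178955)*(-5/1418312) = (893052/5)*(-5/1418312) = -223263/354578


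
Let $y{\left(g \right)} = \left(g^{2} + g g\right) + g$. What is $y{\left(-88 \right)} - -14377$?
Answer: $29777$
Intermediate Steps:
$y{\left(g \right)} = g + 2 g^{2}$ ($y{\left(g \right)} = \left(g^{2} + g^{2}\right) + g = 2 g^{2} + g = g + 2 g^{2}$)
$y{\left(-88 \right)} - -14377 = - 88 \left(1 + 2 \left(-88\right)\right) - -14377 = - 88 \left(1 - 176\right) + 14377 = \left(-88\right) \left(-175\right) + 14377 = 15400 + 14377 = 29777$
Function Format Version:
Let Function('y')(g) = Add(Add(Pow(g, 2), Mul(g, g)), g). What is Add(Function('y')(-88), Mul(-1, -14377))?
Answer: 29777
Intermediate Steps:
Function('y')(g) = Add(g, Mul(2, Pow(g, 2))) (Function('y')(g) = Add(Add(Pow(g, 2), Pow(g, 2)), g) = Add(Mul(2, Pow(g, 2)), g) = Add(g, Mul(2, Pow(g, 2))))
Add(Function('y')(-88), Mul(-1, -14377)) = Add(Mul(-88, Add(1, Mul(2, -88))), Mul(-1, -14377)) = Add(Mul(-88, Add(1, -176)), 14377) = Add(Mul(-88, -175), 14377) = Add(15400, 14377) = 29777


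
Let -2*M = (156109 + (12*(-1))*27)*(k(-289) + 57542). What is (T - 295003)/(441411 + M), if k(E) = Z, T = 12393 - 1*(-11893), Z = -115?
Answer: 541434/8945382373 ≈ 6.0527e-5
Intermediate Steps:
T = 24286 (T = 12393 + 11893 = 24286)
k(E) = -115
M = -8946265195/2 (M = -(156109 + (12*(-1))*27)*(-115 + 57542)/2 = -(156109 - 12*27)*57427/2 = -(156109 - 324)*57427/2 = -155785*57427/2 = -½*8946265195 = -8946265195/2 ≈ -4.4731e+9)
(T - 295003)/(441411 + M) = (24286 - 295003)/(441411 - 8946265195/2) = -270717/(-8945382373/2) = -270717*(-2/8945382373) = 541434/8945382373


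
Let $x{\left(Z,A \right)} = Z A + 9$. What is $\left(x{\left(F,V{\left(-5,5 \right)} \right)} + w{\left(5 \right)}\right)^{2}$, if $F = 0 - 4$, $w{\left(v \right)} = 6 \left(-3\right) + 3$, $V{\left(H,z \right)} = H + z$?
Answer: $36$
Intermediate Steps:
$w{\left(v \right)} = -15$ ($w{\left(v \right)} = -18 + 3 = -15$)
$F = -4$
$x{\left(Z,A \right)} = 9 + A Z$ ($x{\left(Z,A \right)} = A Z + 9 = 9 + A Z$)
$\left(x{\left(F,V{\left(-5,5 \right)} \right)} + w{\left(5 \right)}\right)^{2} = \left(\left(9 + \left(-5 + 5\right) \left(-4\right)\right) - 15\right)^{2} = \left(\left(9 + 0 \left(-4\right)\right) - 15\right)^{2} = \left(\left(9 + 0\right) - 15\right)^{2} = \left(9 - 15\right)^{2} = \left(-6\right)^{2} = 36$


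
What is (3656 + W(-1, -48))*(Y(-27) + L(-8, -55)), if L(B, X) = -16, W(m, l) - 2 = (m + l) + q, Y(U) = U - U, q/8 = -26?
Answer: -54416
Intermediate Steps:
q = -208 (q = 8*(-26) = -208)
Y(U) = 0
W(m, l) = -206 + l + m (W(m, l) = 2 + ((m + l) - 208) = 2 + ((l + m) - 208) = 2 + (-208 + l + m) = -206 + l + m)
(3656 + W(-1, -48))*(Y(-27) + L(-8, -55)) = (3656 + (-206 - 48 - 1))*(0 - 16) = (3656 - 255)*(-16) = 3401*(-16) = -54416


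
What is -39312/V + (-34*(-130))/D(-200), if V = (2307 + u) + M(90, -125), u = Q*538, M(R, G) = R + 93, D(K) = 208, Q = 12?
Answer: 4787/284 ≈ 16.856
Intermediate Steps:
M(R, G) = 93 + R
u = 6456 (u = 12*538 = 6456)
V = 8946 (V = (2307 + 6456) + (93 + 90) = 8763 + 183 = 8946)
-39312/V + (-34*(-130))/D(-200) = -39312/8946 - 34*(-130)/208 = -39312*1/8946 + 4420*(1/208) = -312/71 + 85/4 = 4787/284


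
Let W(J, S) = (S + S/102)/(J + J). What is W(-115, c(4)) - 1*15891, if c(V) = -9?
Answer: -124267311/7820 ≈ -15891.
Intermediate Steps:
W(J, S) = 103*S/(204*J) (W(J, S) = (S + S*(1/102))/((2*J)) = (S + S/102)*(1/(2*J)) = (103*S/102)*(1/(2*J)) = 103*S/(204*J))
W(-115, c(4)) - 1*15891 = (103/204)*(-9)/(-115) - 1*15891 = (103/204)*(-9)*(-1/115) - 15891 = 309/7820 - 15891 = -124267311/7820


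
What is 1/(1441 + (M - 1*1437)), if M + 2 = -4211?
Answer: -1/4209 ≈ -0.00023759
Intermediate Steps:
M = -4213 (M = -2 - 4211 = -4213)
1/(1441 + (M - 1*1437)) = 1/(1441 + (-4213 - 1*1437)) = 1/(1441 + (-4213 - 1437)) = 1/(1441 - 5650) = 1/(-4209) = -1/4209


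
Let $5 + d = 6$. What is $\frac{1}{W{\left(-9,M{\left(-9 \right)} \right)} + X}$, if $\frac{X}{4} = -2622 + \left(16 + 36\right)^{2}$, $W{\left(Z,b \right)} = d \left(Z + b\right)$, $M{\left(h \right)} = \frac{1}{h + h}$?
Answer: $\frac{18}{5741} \approx 0.0031353$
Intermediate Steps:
$d = 1$ ($d = -5 + 6 = 1$)
$M{\left(h \right)} = \frac{1}{2 h}$
$W{\left(Z,b \right)} = Z + b$ ($W{\left(Z,b \right)} = 1 \left(Z + b\right) = Z + b$)
$X = 328$ ($X = 4 \left(-2622 + \left(16 + 36\right)^{2}\right) = 4 \left(-2622 + 52^{2}\right) = 4 \left(-2622 + 2704\right) = 4 \cdot 82 = 328$)
$\frac{1}{W{\left(-9,M{\left(-9 \right)} \right)} + X} = \frac{1}{\left(-9 + \frac{1}{2 \left(-9\right)}\right) + 328} = \frac{1}{\left(-9 + \frac{1}{2} \left(- \frac{1}{9}\right)\right) + 328} = \frac{1}{\left(-9 - \frac{1}{18}\right) + 328} = \frac{1}{- \frac{163}{18} + 328} = \frac{1}{\frac{5741}{18}} = \frac{18}{5741}$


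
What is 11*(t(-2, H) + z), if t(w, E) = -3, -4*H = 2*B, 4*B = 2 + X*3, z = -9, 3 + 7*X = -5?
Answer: -132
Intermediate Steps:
X = -8/7 (X = -3/7 + (1/7)*(-5) = -3/7 - 5/7 = -8/7 ≈ -1.1429)
B = -5/14 (B = (2 - 8/7*3)/4 = (2 - 24/7)/4 = (1/4)*(-10/7) = -5/14 ≈ -0.35714)
H = 5/28 (H = -(-5)/(2*14) = -1/4*(-5/7) = 5/28 ≈ 0.17857)
11*(t(-2, H) + z) = 11*(-3 - 9) = 11*(-12) = -132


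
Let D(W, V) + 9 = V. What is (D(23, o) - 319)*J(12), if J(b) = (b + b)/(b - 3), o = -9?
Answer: -2696/3 ≈ -898.67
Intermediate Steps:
D(W, V) = -9 + V
J(b) = 2*b/(-3 + b) (J(b) = (2*b)/(-3 + b) = 2*b/(-3 + b))
(D(23, o) - 319)*J(12) = ((-9 - 9) - 319)*(2*12/(-3 + 12)) = (-18 - 319)*(2*12/9) = -674*12/9 = -337*8/3 = -2696/3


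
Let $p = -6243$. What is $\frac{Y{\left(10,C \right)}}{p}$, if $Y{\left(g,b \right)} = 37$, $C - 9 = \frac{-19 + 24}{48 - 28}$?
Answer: $- \frac{37}{6243} \approx -0.0059266$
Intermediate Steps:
$C = \frac{37}{4}$ ($C = 9 + \frac{-19 + 24}{48 - 28} = 9 + \frac{5}{20} = 9 + 5 \cdot \frac{1}{20} = 9 + \frac{1}{4} = \frac{37}{4} \approx 9.25$)
$\frac{Y{\left(10,C \right)}}{p} = \frac{37}{-6243} = 37 \left(- \frac{1}{6243}\right) = - \frac{37}{6243}$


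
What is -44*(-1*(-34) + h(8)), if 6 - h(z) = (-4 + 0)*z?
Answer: -3168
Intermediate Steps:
h(z) = 6 + 4*z (h(z) = 6 - (-4 + 0)*z = 6 - (-4)*z = 6 + 4*z)
-44*(-1*(-34) + h(8)) = -44*(-1*(-34) + (6 + 4*8)) = -44*(34 + (6 + 32)) = -44*(34 + 38) = -44*72 = -3168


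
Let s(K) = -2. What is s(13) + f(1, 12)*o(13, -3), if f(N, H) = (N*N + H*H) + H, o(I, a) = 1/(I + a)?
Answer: 137/10 ≈ 13.700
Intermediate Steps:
f(N, H) = H + H² + N² (f(N, H) = (N² + H²) + H = (H² + N²) + H = H + H² + N²)
s(13) + f(1, 12)*o(13, -3) = -2 + (12 + 12² + 1²)/(13 - 3) = -2 + (12 + 144 + 1)/10 = -2 + 157*(⅒) = -2 + 157/10 = 137/10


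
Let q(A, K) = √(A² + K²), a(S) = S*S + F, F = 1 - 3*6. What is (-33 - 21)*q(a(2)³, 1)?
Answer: -54*√4826810 ≈ -1.1864e+5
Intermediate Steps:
F = -17 (F = 1 - 18 = -17)
a(S) = -17 + S² (a(S) = S*S - 17 = S² - 17 = -17 + S²)
(-33 - 21)*q(a(2)³, 1) = (-33 - 21)*√(((-17 + 2²)³)² + 1²) = -54*√(((-17 + 4)³)² + 1) = -54*√(((-13)³)² + 1) = -54*√((-2197)² + 1) = -54*√(4826809 + 1) = -54*√4826810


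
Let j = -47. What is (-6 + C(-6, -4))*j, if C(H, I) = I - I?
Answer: 282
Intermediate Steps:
C(H, I) = 0
(-6 + C(-6, -4))*j = (-6 + 0)*(-47) = -6*(-47) = 282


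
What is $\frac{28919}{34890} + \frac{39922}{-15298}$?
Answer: $- \frac{475237859}{266873610} \approx -1.7808$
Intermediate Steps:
$\frac{28919}{34890} + \frac{39922}{-15298} = 28919 \cdot \frac{1}{34890} + 39922 \left(- \frac{1}{15298}\right) = \frac{28919}{34890} - \frac{19961}{7649} = - \frac{475237859}{266873610}$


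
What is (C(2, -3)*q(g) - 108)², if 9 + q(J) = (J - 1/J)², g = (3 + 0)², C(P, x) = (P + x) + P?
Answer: 9467929/6561 ≈ 1443.1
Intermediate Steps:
C(P, x) = x + 2*P
g = 9 (g = 3² = 9)
q(J) = -9 + (J - 1/J)²
(C(2, -3)*q(g) - 108)² = ((-3 + 2*2)*(-11 + 9⁻² + 9²) - 108)² = ((-3 + 4)*(-11 + 1/81 + 81) - 108)² = (1*(5671/81) - 108)² = (5671/81 - 108)² = (-3077/81)² = 9467929/6561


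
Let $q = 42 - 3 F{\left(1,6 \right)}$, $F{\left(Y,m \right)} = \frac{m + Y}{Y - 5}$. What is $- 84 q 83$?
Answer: $-329427$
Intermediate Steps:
$F{\left(Y,m \right)} = \frac{Y + m}{-5 + Y}$
$q = \frac{189}{4}$ ($q = 42 - 3 \frac{1 + 6}{-5 + 1} = 42 - 3 \frac{1}{-4} \cdot 7 = 42 - 3 \left(\left(- \frac{1}{4}\right) 7\right) = 42 - 3 \left(- \frac{7}{4}\right) = 42 - - \frac{21}{4} = 42 + \frac{21}{4} = \frac{189}{4} \approx 47.25$)
$- 84 q 83 = \left(-84\right) \frac{189}{4} \cdot 83 = \left(-3969\right) 83 = -329427$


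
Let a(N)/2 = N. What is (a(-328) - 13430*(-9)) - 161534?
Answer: -41320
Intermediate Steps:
a(N) = 2*N
(a(-328) - 13430*(-9)) - 161534 = (2*(-328) - 13430*(-9)) - 161534 = (-656 + 120870) - 161534 = 120214 - 161534 = -41320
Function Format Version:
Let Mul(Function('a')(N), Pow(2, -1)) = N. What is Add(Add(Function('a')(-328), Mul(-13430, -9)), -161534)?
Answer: -41320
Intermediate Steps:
Function('a')(N) = Mul(2, N)
Add(Add(Function('a')(-328), Mul(-13430, -9)), -161534) = Add(Add(Mul(2, -328), Mul(-13430, -9)), -161534) = Add(Add(-656, 120870), -161534) = Add(120214, -161534) = -41320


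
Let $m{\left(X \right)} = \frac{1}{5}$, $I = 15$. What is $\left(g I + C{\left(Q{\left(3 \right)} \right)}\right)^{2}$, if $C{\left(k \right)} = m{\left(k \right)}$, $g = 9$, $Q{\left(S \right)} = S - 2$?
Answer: $\frac{456976}{25} \approx 18279.0$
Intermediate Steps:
$Q{\left(S \right)} = -2 + S$
$m{\left(X \right)} = \frac{1}{5}$
$C{\left(k \right)} = \frac{1}{5}$
$\left(g I + C{\left(Q{\left(3 \right)} \right)}\right)^{2} = \left(9 \cdot 15 + \frac{1}{5}\right)^{2} = \left(135 + \frac{1}{5}\right)^{2} = \left(\frac{676}{5}\right)^{2} = \frac{456976}{25}$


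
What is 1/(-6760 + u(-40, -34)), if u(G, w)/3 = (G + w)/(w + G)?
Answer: -1/6757 ≈ -0.00014799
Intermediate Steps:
u(G, w) = 3 (u(G, w) = 3*((G + w)/(w + G)) = 3*((G + w)/(G + w)) = 3*1 = 3)
1/(-6760 + u(-40, -34)) = 1/(-6760 + 3) = 1/(-6757) = -1/6757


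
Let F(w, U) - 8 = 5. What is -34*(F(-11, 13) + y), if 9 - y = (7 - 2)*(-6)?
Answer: -1768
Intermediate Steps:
F(w, U) = 13 (F(w, U) = 8 + 5 = 13)
y = 39 (y = 9 - (7 - 2)*(-6) = 9 - 5*(-6) = 9 - 1*(-30) = 9 + 30 = 39)
-34*(F(-11, 13) + y) = -34*(13 + 39) = -34*52 = -1768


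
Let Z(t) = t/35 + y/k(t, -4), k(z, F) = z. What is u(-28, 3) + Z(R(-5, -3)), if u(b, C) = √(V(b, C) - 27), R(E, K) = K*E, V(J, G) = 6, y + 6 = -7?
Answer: -46/105 + I*√21 ≈ -0.4381 + 4.5826*I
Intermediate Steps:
y = -13 (y = -6 - 7 = -13)
R(E, K) = E*K
Z(t) = -13/t + t/35 (Z(t) = t/35 - 13/t = -13/t + t/35)
u(b, C) = I*√21 (u(b, C) = √(6 - 27) = √(-21) = I*√21)
u(-28, 3) + Z(R(-5, -3)) = I*√21 + (-13/((-5*(-3))) + (-5*(-3))/35) = I*√21 + (-13/15 + (1/35)*15) = I*√21 + (-13*1/15 + 3/7) = I*√21 + (-13/15 + 3/7) = I*√21 - 46/105 = -46/105 + I*√21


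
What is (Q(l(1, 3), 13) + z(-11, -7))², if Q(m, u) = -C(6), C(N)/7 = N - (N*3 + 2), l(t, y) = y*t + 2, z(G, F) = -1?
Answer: 9409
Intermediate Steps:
l(t, y) = 2 + t*y (l(t, y) = t*y + 2 = 2 + t*y)
C(N) = -14 - 14*N (C(N) = 7*(N - (N*3 + 2)) = 7*(N - (3*N + 2)) = 7*(N - (2 + 3*N)) = 7*(N + (-2 - 3*N)) = 7*(-2 - 2*N) = -14 - 14*N)
Q(m, u) = 98 (Q(m, u) = -(-14 - 14*6) = -(-14 - 84) = -1*(-98) = 98)
(Q(l(1, 3), 13) + z(-11, -7))² = (98 - 1)² = 97² = 9409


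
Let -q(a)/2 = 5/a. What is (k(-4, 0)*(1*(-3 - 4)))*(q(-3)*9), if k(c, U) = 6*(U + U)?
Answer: 0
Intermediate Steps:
q(a) = -10/a
k(c, U) = 12*U (k(c, U) = 6*(2*U) = 12*U)
(k(-4, 0)*(1*(-3 - 4)))*(q(-3)*9) = ((12*0)*(1*(-3 - 4)))*(-10/(-3)*9) = (0*(1*(-7)))*(-10*(-1/3)*9) = (0*(-7))*((10/3)*9) = 0*30 = 0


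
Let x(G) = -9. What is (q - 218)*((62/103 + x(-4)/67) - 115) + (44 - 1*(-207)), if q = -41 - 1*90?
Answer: 277577563/6901 ≈ 40223.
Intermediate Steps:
q = -131 (q = -41 - 90 = -131)
(q - 218)*((62/103 + x(-4)/67) - 115) + (44 - 1*(-207)) = (-131 - 218)*((62/103 - 9/67) - 115) + (44 - 1*(-207)) = -349*((62*(1/103) - 9*1/67) - 115) + (44 + 207) = -349*((62/103 - 9/67) - 115) + 251 = -349*(3227/6901 - 115) + 251 = -349*(-790388/6901) + 251 = 275845412/6901 + 251 = 277577563/6901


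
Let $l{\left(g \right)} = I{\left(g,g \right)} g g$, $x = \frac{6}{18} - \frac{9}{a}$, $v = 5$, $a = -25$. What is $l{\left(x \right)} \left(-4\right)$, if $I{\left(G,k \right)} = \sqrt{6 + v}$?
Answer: $- \frac{10816 \sqrt{11}}{5625} \approx -6.3773$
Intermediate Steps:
$x = \frac{52}{75}$ ($x = \frac{6}{18} - \frac{9}{-25} = 6 \cdot \frac{1}{18} - - \frac{9}{25} = \frac{1}{3} + \frac{9}{25} = \frac{52}{75} \approx 0.69333$)
$I{\left(G,k \right)} = \sqrt{11}$ ($I{\left(G,k \right)} = \sqrt{6 + 5} = \sqrt{11}$)
$l{\left(g \right)} = \sqrt{11} g^{2}$ ($l{\left(g \right)} = \sqrt{11} g g = g \sqrt{11} g = \sqrt{11} g^{2}$)
$l{\left(x \right)} \left(-4\right) = \sqrt{11} \left(\frac{52}{75}\right)^{2} \left(-4\right) = \sqrt{11} \cdot \frac{2704}{5625} \left(-4\right) = \frac{2704 \sqrt{11}}{5625} \left(-4\right) = - \frac{10816 \sqrt{11}}{5625}$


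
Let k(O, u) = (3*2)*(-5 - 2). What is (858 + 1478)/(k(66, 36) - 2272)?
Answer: -1168/1157 ≈ -1.0095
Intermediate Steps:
k(O, u) = -42 (k(O, u) = 6*(-7) = -42)
(858 + 1478)/(k(66, 36) - 2272) = (858 + 1478)/(-42 - 2272) = 2336/(-2314) = 2336*(-1/2314) = -1168/1157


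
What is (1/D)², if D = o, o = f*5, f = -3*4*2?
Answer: 1/14400 ≈ 6.9444e-5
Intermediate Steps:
f = -24 (f = -12*2 = -24)
o = -120 (o = -24*5 = -120)
D = -120
(1/D)² = (1/(-120))² = (-1/120)² = 1/14400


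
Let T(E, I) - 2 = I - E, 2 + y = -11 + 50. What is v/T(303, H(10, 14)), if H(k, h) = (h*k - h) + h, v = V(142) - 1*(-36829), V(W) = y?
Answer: -36866/161 ≈ -228.98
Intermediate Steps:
y = 37 (y = -2 + (-11 + 50) = -2 + 39 = 37)
V(W) = 37
v = 36866 (v = 37 - 1*(-36829) = 37 + 36829 = 36866)
H(k, h) = h*k (H(k, h) = (-h + h*k) + h = h*k)
T(E, I) = 2 + I - E (T(E, I) = 2 + (I - E) = 2 + I - E)
v/T(303, H(10, 14)) = 36866/(2 + 14*10 - 1*303) = 36866/(2 + 140 - 303) = 36866/(-161) = 36866*(-1/161) = -36866/161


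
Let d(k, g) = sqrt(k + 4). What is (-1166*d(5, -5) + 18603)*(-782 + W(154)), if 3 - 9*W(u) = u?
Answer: -36196615/3 ≈ -1.2066e+7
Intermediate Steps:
d(k, g) = sqrt(4 + k)
W(u) = 1/3 - u/9
(-1166*d(5, -5) + 18603)*(-782 + W(154)) = (-1166*sqrt(4 + 5) + 18603)*(-782 + (1/3 - 1/9*154)) = (-1166*sqrt(9) + 18603)*(-782 + (1/3 - 154/9)) = (-1166*3 + 18603)*(-782 - 151/9) = (-3498 + 18603)*(-7189/9) = 15105*(-7189/9) = -36196615/3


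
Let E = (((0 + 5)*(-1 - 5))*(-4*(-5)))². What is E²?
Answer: 129600000000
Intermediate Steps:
E = 360000 (E = ((5*(-6))*20)² = (-30*20)² = (-600)² = 360000)
E² = 360000² = 129600000000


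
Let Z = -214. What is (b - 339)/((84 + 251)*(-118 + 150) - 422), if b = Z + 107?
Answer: -223/5149 ≈ -0.043309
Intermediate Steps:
b = -107 (b = -214 + 107 = -107)
(b - 339)/((84 + 251)*(-118 + 150) - 422) = (-107 - 339)/((84 + 251)*(-118 + 150) - 422) = -446/(335*32 - 422) = -446/(10720 - 422) = -446/10298 = -446*1/10298 = -223/5149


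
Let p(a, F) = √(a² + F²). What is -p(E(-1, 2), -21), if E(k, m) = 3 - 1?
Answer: -√445 ≈ -21.095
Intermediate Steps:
E(k, m) = 2
p(a, F) = √(F² + a²)
-p(E(-1, 2), -21) = -√((-21)² + 2²) = -√(441 + 4) = -√445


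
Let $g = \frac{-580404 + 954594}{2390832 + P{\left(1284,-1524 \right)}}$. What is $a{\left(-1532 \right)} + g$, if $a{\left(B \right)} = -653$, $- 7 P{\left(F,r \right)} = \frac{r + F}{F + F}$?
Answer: $- \frac{584534248462}{895366589} \approx -652.84$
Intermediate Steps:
$P{\left(F,r \right)} = - \frac{F + r}{14 F}$ ($P{\left(F,r \right)} = - \frac{\left(r + F\right) \frac{1}{F + F}}{7} = - \frac{\left(F + r\right) \frac{1}{2 F}}{7} = - \frac{\frac{1}{2} \frac{1}{F} \left(F + r\right)}{7} = - \frac{F + r}{14 F}$)
$g = \frac{140134155}{895366589}$ ($g = \frac{-580404 + 954594}{2390832 + \frac{\left(-1\right) 1284 - -1524}{14 \cdot 1284}} = \frac{374190}{2390832 + \frac{1}{14} \cdot \frac{1}{1284} \left(-1284 + 1524\right)} = \frac{374190}{2390832 + \frac{1}{14} \cdot \frac{1}{1284} \cdot 240} = \frac{374190}{2390832 + \frac{10}{749}} = \frac{374190}{\frac{1790733178}{749}} = 374190 \cdot \frac{749}{1790733178} = \frac{140134155}{895366589} \approx 0.15651$)
$a{\left(-1532 \right)} + g = -653 + \frac{140134155}{895366589} = - \frac{584534248462}{895366589}$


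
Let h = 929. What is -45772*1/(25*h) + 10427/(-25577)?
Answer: -1412877519/594025825 ≈ -2.3785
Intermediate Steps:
-45772*1/(25*h) + 10427/(-25577) = -45772/(929*25) + 10427/(-25577) = -45772/23225 + 10427*(-1/25577) = -45772*1/23225 - 10427/25577 = -45772/23225 - 10427/25577 = -1412877519/594025825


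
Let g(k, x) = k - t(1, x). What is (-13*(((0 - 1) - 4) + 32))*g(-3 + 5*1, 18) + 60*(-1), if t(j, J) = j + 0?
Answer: -411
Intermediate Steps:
t(j, J) = j
g(k, x) = -1 + k (g(k, x) = k - 1*1 = k - 1 = -1 + k)
(-13*(((0 - 1) - 4) + 32))*g(-3 + 5*1, 18) + 60*(-1) = (-13*(((0 - 1) - 4) + 32))*(-1 + (-3 + 5*1)) + 60*(-1) = (-13*((-1 - 4) + 32))*(-1 + (-3 + 5)) - 60 = (-13*(-5 + 32))*(-1 + 2) - 60 = -13*27*1 - 60 = -351*1 - 60 = -351 - 60 = -411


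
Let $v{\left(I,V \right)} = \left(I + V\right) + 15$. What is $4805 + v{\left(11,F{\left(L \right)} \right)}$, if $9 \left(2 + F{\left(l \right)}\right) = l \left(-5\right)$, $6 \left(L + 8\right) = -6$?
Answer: $4834$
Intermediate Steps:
$L = -9$ ($L = -8 + \frac{1}{6} \left(-6\right) = -8 - 1 = -9$)
$F{\left(l \right)} = -2 - \frac{5 l}{9}$ ($F{\left(l \right)} = -2 + \frac{l \left(-5\right)}{9} = -2 + \frac{\left(-5\right) l}{9} = -2 - \frac{5 l}{9}$)
$v{\left(I,V \right)} = 15 + I + V$
$4805 + v{\left(11,F{\left(L \right)} \right)} = 4805 + \left(15 + 11 - -3\right) = 4805 + \left(15 + 11 + \left(-2 + 5\right)\right) = 4805 + \left(15 + 11 + 3\right) = 4805 + 29 = 4834$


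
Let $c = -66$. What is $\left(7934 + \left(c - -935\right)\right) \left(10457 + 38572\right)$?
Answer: $431602287$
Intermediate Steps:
$\left(7934 + \left(c - -935\right)\right) \left(10457 + 38572\right) = \left(7934 - -869\right) \left(10457 + 38572\right) = \left(7934 + \left(-66 + 935\right)\right) 49029 = \left(7934 + 869\right) 49029 = 8803 \cdot 49029 = 431602287$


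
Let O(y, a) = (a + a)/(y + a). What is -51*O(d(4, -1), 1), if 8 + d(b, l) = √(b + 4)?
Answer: 714/41 + 204*√2/41 ≈ 24.451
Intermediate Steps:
d(b, l) = -8 + √(4 + b) (d(b, l) = -8 + √(b + 4) = -8 + √(4 + b))
O(y, a) = 2*a/(a + y) (O(y, a) = (2*a)/(a + y) = 2*a/(a + y))
-51*O(d(4, -1), 1) = -102/(1 + (-8 + √(4 + 4))) = -102/(1 + (-8 + √8)) = -102/(1 + (-8 + 2*√2)) = -102/(-7 + 2*√2)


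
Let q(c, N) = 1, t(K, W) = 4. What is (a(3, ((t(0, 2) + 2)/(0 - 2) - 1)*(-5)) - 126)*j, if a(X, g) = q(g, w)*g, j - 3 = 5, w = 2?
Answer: -848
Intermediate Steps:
j = 8 (j = 3 + 5 = 8)
a(X, g) = g (a(X, g) = 1*g = g)
(a(3, ((t(0, 2) + 2)/(0 - 2) - 1)*(-5)) - 126)*j = (((4 + 2)/(0 - 2) - 1)*(-5) - 126)*8 = ((6/(-2) - 1)*(-5) - 126)*8 = ((6*(-½) - 1)*(-5) - 126)*8 = ((-3 - 1)*(-5) - 126)*8 = (-4*(-5) - 126)*8 = (20 - 126)*8 = -106*8 = -848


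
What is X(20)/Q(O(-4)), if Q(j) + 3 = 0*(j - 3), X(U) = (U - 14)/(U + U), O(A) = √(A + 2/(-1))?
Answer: -1/20 ≈ -0.050000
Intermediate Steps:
O(A) = √(-2 + A) (O(A) = √(A + 2*(-1)) = √(A - 2) = √(-2 + A))
X(U) = (-14 + U)/(2*U) (X(U) = (-14 + U)/((2*U)) = (-14 + U)*(1/(2*U)) = (-14 + U)/(2*U))
Q(j) = -3 (Q(j) = -3 + 0*(j - 3) = -3 + 0*(-3 + j) = -3 + 0 = -3)
X(20)/Q(O(-4)) = ((½)*(-14 + 20)/20)/(-3) = ((½)*(1/20)*6)*(-⅓) = (3/20)*(-⅓) = -1/20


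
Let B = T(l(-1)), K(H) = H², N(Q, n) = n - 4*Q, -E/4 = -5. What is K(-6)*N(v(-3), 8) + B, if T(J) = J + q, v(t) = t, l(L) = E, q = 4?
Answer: 744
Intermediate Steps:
E = 20 (E = -4*(-5) = 20)
l(L) = 20
T(J) = 4 + J (T(J) = J + 4 = 4 + J)
B = 24 (B = 4 + 20 = 24)
K(-6)*N(v(-3), 8) + B = (-6)²*(8 - 4*(-3)) + 24 = 36*(8 + 12) + 24 = 36*20 + 24 = 720 + 24 = 744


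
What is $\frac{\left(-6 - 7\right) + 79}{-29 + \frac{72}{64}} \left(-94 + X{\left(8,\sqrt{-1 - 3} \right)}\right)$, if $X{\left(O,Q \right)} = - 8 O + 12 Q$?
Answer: $\frac{83424}{223} - \frac{12672 i}{223} \approx 374.1 - 56.825 i$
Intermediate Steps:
$\frac{\left(-6 - 7\right) + 79}{-29 + \frac{72}{64}} \left(-94 + X{\left(8,\sqrt{-1 - 3} \right)}\right) = \frac{\left(-6 - 7\right) + 79}{-29 + \frac{72}{64}} \left(-94 + \left(\left(-8\right) 8 + 12 \sqrt{-1 - 3}\right)\right) = \frac{-13 + 79}{-29 + 72 \cdot \frac{1}{64}} \left(-94 - \left(64 - 12 \sqrt{-4}\right)\right) = \frac{66}{-29 + \frac{9}{8}} \left(-94 - \left(64 - 12 \cdot 2 i\right)\right) = \frac{66}{- \frac{223}{8}} \left(-94 - \left(64 - 24 i\right)\right) = 66 \left(- \frac{8}{223}\right) \left(-158 + 24 i\right) = - \frac{528 \left(-158 + 24 i\right)}{223} = \frac{83424}{223} - \frac{12672 i}{223}$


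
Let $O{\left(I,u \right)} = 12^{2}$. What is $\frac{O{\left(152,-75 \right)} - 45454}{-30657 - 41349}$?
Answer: $\frac{22655}{36003} \approx 0.62925$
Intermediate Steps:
$O{\left(I,u \right)} = 144$
$\frac{O{\left(152,-75 \right)} - 45454}{-30657 - 41349} = \frac{144 - 45454}{-30657 - 41349} = - \frac{45310}{-72006} = \left(-45310\right) \left(- \frac{1}{72006}\right) = \frac{22655}{36003}$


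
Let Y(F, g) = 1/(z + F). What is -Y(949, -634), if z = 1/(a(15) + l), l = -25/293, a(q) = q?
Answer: -4370/4147423 ≈ -0.0010537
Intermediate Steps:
l = -25/293 (l = -25*1/293 = -25/293 ≈ -0.085324)
z = 293/4370 (z = 1/(15 - 25/293) = 1/(4370/293) = 293/4370 ≈ 0.067048)
Y(F, g) = 1/(293/4370 + F)
-Y(949, -634) = -4370/(293 + 4370*949) = -4370/(293 + 4147130) = -4370/4147423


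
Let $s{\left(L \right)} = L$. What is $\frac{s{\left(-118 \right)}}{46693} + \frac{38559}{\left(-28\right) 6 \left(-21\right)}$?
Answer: $\frac{600006361}{54910968} \approx 10.927$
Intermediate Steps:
$\frac{s{\left(-118 \right)}}{46693} + \frac{38559}{\left(-28\right) 6 \left(-21\right)} = - \frac{118}{46693} + \frac{38559}{\left(-28\right) 6 \left(-21\right)} = \left(-118\right) \frac{1}{46693} + \frac{38559}{\left(-168\right) \left(-21\right)} = - \frac{118}{46693} + \frac{38559}{3528} = - \frac{118}{46693} + 38559 \cdot \frac{1}{3528} = - \frac{118}{46693} + \frac{12853}{1176} = \frac{600006361}{54910968}$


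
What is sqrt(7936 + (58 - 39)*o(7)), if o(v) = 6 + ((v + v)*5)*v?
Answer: 4*sqrt(1085) ≈ 131.76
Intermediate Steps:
o(v) = 6 + 10*v**2 (o(v) = 6 + ((2*v)*5)*v = 6 + (10*v)*v = 6 + 10*v**2)
sqrt(7936 + (58 - 39)*o(7)) = sqrt(7936 + (58 - 39)*(6 + 10*7**2)) = sqrt(7936 + 19*(6 + 10*49)) = sqrt(7936 + 19*(6 + 490)) = sqrt(7936 + 19*496) = sqrt(7936 + 9424) = sqrt(17360) = 4*sqrt(1085)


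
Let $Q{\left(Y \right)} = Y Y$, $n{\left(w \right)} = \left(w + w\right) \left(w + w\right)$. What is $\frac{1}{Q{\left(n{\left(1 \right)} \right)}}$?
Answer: $\frac{1}{16} \approx 0.0625$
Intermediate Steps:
$n{\left(w \right)} = 4 w^{2}$ ($n{\left(w \right)} = 2 w 2 w = 4 w^{2}$)
$Q{\left(Y \right)} = Y^{2}$
$\frac{1}{Q{\left(n{\left(1 \right)} \right)}} = \frac{1}{\left(4 \cdot 1^{2}\right)^{2}} = \frac{1}{\left(4 \cdot 1\right)^{2}} = \frac{1}{4^{2}} = \frac{1}{16}$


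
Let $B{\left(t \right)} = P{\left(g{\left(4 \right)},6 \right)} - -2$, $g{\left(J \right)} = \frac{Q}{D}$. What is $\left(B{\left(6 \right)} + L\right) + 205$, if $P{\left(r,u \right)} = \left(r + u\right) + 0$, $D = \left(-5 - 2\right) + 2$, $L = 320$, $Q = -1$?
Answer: $\frac{2666}{5} \approx 533.2$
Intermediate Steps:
$D = -5$ ($D = -7 + 2 = -5$)
$g{\left(J \right)} = \frac{1}{5}$ ($g{\left(J \right)} = - \frac{1}{-5} = \left(-1\right) \left(- \frac{1}{5}\right) = \frac{1}{5}$)
$P{\left(r,u \right)} = r + u$
$B{\left(t \right)} = \frac{41}{5}$ ($B{\left(t \right)} = \left(\frac{1}{5} + 6\right) - -2 = \frac{31}{5} + 2 = \frac{41}{5}$)
$\left(B{\left(6 \right)} + L\right) + 205 = \left(\frac{41}{5} + 320\right) + 205 = \frac{1641}{5} + 205 = \frac{2666}{5}$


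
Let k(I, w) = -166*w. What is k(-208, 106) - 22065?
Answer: -39661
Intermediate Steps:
k(-208, 106) - 22065 = -166*106 - 22065 = -17596 - 22065 = -39661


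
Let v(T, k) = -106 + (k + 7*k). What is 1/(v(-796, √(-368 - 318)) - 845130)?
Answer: -30187/25515140700 - I*√14/12757570350 ≈ -1.1831e-6 - 2.9329e-10*I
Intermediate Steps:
v(T, k) = -106 + 8*k
1/(v(-796, √(-368 - 318)) - 845130) = 1/((-106 + 8*√(-368 - 318)) - 845130) = 1/((-106 + 8*√(-686)) - 845130) = 1/((-106 + 8*(7*I*√14)) - 845130) = 1/((-106 + 56*I*√14) - 845130) = 1/(-845236 + 56*I*√14)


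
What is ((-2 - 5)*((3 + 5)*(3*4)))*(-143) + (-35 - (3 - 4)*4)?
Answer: 96065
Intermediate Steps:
((-2 - 5)*((3 + 5)*(3*4)))*(-143) + (-35 - (3 - 4)*4) = -56*12*(-143) + (-35 - (-1)*4) = -7*96*(-143) + (-35 - 1*(-4)) = -672*(-143) + (-35 + 4) = 96096 - 31 = 96065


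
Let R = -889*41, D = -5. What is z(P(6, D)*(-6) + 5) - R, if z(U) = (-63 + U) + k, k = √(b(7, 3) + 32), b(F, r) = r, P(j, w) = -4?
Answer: 36415 + √35 ≈ 36421.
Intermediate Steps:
k = √35 (k = √(3 + 32) = √35 ≈ 5.9161)
R = -36449
z(U) = -63 + U + √35 (z(U) = (-63 + U) + √35 = -63 + U + √35)
z(P(6, D)*(-6) + 5) - R = (-63 + (-4*(-6) + 5) + √35) - 1*(-36449) = (-63 + (24 + 5) + √35) + 36449 = (-63 + 29 + √35) + 36449 = (-34 + √35) + 36449 = 36415 + √35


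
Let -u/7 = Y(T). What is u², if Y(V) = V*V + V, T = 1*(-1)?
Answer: 0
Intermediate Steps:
T = -1
Y(V) = V + V² (Y(V) = V² + V = V + V²)
u = 0 (u = -(-7)*(1 - 1) = -(-7)*0 = -7*0 = 0)
u² = 0² = 0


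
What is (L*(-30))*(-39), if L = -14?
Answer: -16380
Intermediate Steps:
(L*(-30))*(-39) = -14*(-30)*(-39) = 420*(-39) = -16380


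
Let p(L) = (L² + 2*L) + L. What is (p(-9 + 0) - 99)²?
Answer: 2025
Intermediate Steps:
p(L) = L² + 3*L
(p(-9 + 0) - 99)² = ((-9 + 0)*(3 + (-9 + 0)) - 99)² = (-9*(3 - 9) - 99)² = (-9*(-6) - 99)² = (54 - 99)² = (-45)² = 2025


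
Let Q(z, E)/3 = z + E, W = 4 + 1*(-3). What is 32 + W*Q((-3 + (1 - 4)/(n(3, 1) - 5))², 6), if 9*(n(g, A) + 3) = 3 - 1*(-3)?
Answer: 33947/484 ≈ 70.138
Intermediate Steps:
n(g, A) = -7/3 (n(g, A) = -3 + (3 - 1*(-3))/9 = -3 + (3 + 3)/9 = -3 + (⅑)*6 = -3 + ⅔ = -7/3)
W = 1 (W = 4 - 3 = 1)
Q(z, E) = 3*E + 3*z (Q(z, E) = 3*(z + E) = 3*(E + z) = 3*E + 3*z)
32 + W*Q((-3 + (1 - 4)/(n(3, 1) - 5))², 6) = 32 + 1*(3*6 + 3*(-3 + (1 - 4)/(-7/3 - 5))²) = 32 + 1*(18 + 3*(-3 - 3/(-22/3))²) = 32 + 1*(18 + 3*(-3 - 3*(-3/22))²) = 32 + 1*(18 + 3*(-3 + 9/22)²) = 32 + 1*(18 + 3*(-57/22)²) = 32 + 1*(18 + 3*(3249/484)) = 32 + 1*(18 + 9747/484) = 32 + 1*(18459/484) = 32 + 18459/484 = 33947/484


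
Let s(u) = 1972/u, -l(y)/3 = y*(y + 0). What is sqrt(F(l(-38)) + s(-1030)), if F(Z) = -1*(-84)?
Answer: sqrt(21771110)/515 ≈ 9.0601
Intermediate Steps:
l(y) = -3*y**2 (l(y) = -3*y*(y + 0) = -3*y*y = -3*y**2)
F(Z) = 84
sqrt(F(l(-38)) + s(-1030)) = sqrt(84 + 1972/(-1030)) = sqrt(84 + 1972*(-1/1030)) = sqrt(84 - 986/515) = sqrt(42274/515) = sqrt(21771110)/515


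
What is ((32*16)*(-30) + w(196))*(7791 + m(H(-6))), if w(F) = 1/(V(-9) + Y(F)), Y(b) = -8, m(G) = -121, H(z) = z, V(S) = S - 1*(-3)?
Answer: -824682235/7 ≈ -1.1781e+8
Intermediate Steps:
V(S) = 3 + S (V(S) = S + 3 = 3 + S)
w(F) = -1/14 (w(F) = 1/((3 - 9) - 8) = 1/(-6 - 8) = 1/(-14) = -1/14)
((32*16)*(-30) + w(196))*(7791 + m(H(-6))) = ((32*16)*(-30) - 1/14)*(7791 - 121) = (512*(-30) - 1/14)*7670 = (-15360 - 1/14)*7670 = -215041/14*7670 = -824682235/7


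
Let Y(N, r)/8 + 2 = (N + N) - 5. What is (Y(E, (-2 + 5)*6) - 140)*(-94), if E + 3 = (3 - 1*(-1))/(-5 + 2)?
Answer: 74824/3 ≈ 24941.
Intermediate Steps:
E = -13/3 (E = -3 + (3 - 1*(-1))/(-5 + 2) = -3 + (3 + 1)/(-3) = -3 + 4*(-1/3) = -3 - 4/3 = -13/3 ≈ -4.3333)
Y(N, r) = -56 + 16*N (Y(N, r) = -16 + 8*((N + N) - 5) = -16 + 8*(2*N - 5) = -16 + 8*(-5 + 2*N) = -16 + (-40 + 16*N) = -56 + 16*N)
(Y(E, (-2 + 5)*6) - 140)*(-94) = ((-56 + 16*(-13/3)) - 140)*(-94) = ((-56 - 208/3) - 140)*(-94) = (-376/3 - 140)*(-94) = -796/3*(-94) = 74824/3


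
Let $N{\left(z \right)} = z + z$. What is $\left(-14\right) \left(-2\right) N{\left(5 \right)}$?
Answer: $280$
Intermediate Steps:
$N{\left(z \right)} = 2 z$
$\left(-14\right) \left(-2\right) N{\left(5 \right)} = \left(-14\right) \left(-2\right) 2 \cdot 5 = 28 \cdot 10 = 280$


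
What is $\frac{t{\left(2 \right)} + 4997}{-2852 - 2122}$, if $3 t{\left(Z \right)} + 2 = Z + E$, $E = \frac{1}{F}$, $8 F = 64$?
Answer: $- \frac{119929}{119376} \approx -1.0046$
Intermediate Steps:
$F = 8$ ($F = \frac{1}{8} \cdot 64 = 8$)
$E = \frac{1}{8} \approx 0.125$
$t{\left(Z \right)} = - \frac{5}{8} + \frac{Z}{3}$ ($t{\left(Z \right)} = - \frac{2}{3} + \frac{Z + \frac{1}{8}}{3} = - \frac{2}{3} + \frac{\frac{1}{8} + Z}{3} = - \frac{2}{3} + \left(\frac{1}{24} + \frac{Z}{3}\right) = - \frac{5}{8} + \frac{Z}{3}$)
$\frac{t{\left(2 \right)} + 4997}{-2852 - 2122} = \frac{\left(- \frac{5}{8} + \frac{1}{3} \cdot 2\right) + 4997}{-2852 - 2122} = \frac{\left(- \frac{5}{8} + \frac{2}{3}\right) + 4997}{-4974} = \left(\frac{1}{24} + 4997\right) \left(- \frac{1}{4974}\right) = \frac{119929}{24} \left(- \frac{1}{4974}\right) = - \frac{119929}{119376}$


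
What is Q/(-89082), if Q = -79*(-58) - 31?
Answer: -1517/29694 ≈ -0.051088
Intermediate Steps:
Q = 4551 (Q = 4582 - 31 = 4551)
Q/(-89082) = 4551/(-89082) = 4551*(-1/89082) = -1517/29694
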